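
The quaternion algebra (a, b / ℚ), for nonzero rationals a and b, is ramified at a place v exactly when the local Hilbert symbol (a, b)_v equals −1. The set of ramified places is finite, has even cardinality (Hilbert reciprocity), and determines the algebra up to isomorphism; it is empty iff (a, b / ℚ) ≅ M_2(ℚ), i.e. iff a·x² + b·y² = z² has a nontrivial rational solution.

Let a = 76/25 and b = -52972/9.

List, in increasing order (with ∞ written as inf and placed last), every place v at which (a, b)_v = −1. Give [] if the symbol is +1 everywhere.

(a, b) ≡ (19, -13243) mod (ℚ^×)²; places V = {2, 3, 5, 17, 19, 41, ∞}.
(a,b)_41: α=0, u≡26; β=1, v≡25 (mod 41); (26|41)=-1, (25|41)=+1; sign (−1)^0·-1^1·+1^0 = -1.
(a,b)_17: α=0, u≡1; β=1, v≡7 (mod 17); (1|17)=+1, (7|17)=-1; sign (−1)^0·+1^1·-1^0 = +1.
(a,b)_5: α=-2, u≡1; β=0, v≡2 (mod 5); (1|5)=+1, (2|5)=-1; sign (−1)^0·+1^0·-1^-2 = +1.
(a,b)_3: α=0, u≡1; β=-2, v≡2 (mod 3); (1|3)=+1, (2|3)=-1; sign (−1)^0·+1^-2·-1^0 = +1.
(a,b)_∞: sgn(19)=+, sgn(-13243)=−, so +1.
(a,b)_2: α=2, β=2; u≡3, v≡5 (mod 8); ε(u)ε(v)=1·0, αω(v)=2·1, βω(u)=2·1; sum ≡ 0  ⇒  +1.
(a,b)_19: α=1, u≡7; β=1, v≡9 (mod 19); (7|19)=+1, (9|19)=+1; sign (−1)^1·+1^1·+1^1 = -1.
|Ram(19, -13243)| = 2, even; anisotropic at {19, 41}.

[19, 41]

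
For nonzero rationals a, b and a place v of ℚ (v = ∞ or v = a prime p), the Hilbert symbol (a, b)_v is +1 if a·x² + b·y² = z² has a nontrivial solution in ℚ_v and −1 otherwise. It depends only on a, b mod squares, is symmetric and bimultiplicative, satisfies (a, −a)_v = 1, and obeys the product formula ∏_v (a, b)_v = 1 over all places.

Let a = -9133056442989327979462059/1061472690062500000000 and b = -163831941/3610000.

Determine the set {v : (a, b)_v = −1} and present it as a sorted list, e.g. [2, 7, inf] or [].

Mod squares: a ≡ -51, b ≡ -221. Check v ∈ {∞, 2, 3, 5, 7, 13, 17, 19, 41}.
v=17: a=17^3·(≡3), b=17^1·(≡9) mod 17; (3|17)=-1, (9|17)=+1; (−1)^{3·1·8}·(-1)^1·(+1)^3 = -1.
v=7: a=7^6·(≡3), b=7^2·(≡3) mod 7; (3|7)=-1, (3|7)=-1; (−1)^{6·2·3}·(-1)^2·(-1)^6 = +1.
v=5: a=5^-12·(≡1), b=5^-4·(≡4) mod 5; (1|5)=+1, (4|5)=+1; (−1)^{-12·-4·2}·(+1)^-4·(+1)^-12 = +1.
v=41: a=41^6·(≡39), b=41^2·(≡5) mod 41; (39|41)=+1, (5|41)=+1; (−1)^{6·2·20}·(+1)^2·(+1)^6 = +1.
v=3: a=3^9·(≡1), b=3^2·(≡1) mod 3; (1|3)=+1, (1|3)=+1; (−1)^{9·2·1}·(+1)^2·(+1)^9 = +1.
v=19: a=19^-8·(≡9), b=19^-2·(≡4) mod 19; (9|19)=+1, (4|19)=+1; (−1)^{-8·-2·9}·(+1)^-2·(+1)^-8 = +1.
v=∞: -51 < 0 and -221 < 0  ⇒  (a,b)_∞ = -1.
v=2: v_2(a)=-8, v_2(b)=-4; units ≡ 5, 3 (mod 8); ε·ε+αω+βω = 0·1+-8·1+-4·1 ≡ 0  ⇒  (a,b)_2 = +1.
v=13: a=13^2·(≡1), b=13^1·(≡4) mod 13; (1|13)=+1, (4|13)=+1; (−1)^{2·1·6}·(+1)^1·(+1)^2 = +1.
Ram(-51, -221) = {17, ∞}; no ℚ_17-point on the conic.

[17, inf]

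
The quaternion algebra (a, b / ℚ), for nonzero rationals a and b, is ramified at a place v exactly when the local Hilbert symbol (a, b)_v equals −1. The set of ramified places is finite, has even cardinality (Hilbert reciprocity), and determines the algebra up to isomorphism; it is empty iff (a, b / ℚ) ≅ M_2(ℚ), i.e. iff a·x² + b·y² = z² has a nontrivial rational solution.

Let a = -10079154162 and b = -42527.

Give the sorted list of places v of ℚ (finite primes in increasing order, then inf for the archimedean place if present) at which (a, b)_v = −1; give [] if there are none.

[7, 11, 19, inf]

Mod squares: a ≡ -67298, b ≡ -23. Check v ∈ {∞, 2, 3, 7, 11, 19, 23, 43}.
v=43: a=43^2·(≡15), b=43^2·(≡20) mod 43; (15|43)=+1, (20|43)=-1; (−1)^{2·2·21}·(+1)^2·(-1)^2 = +1.
v=3: a=3^4·(≡1), b=3^0·(≡1) mod 3; (1|3)=+1, (1|3)=+1; (−1)^{4·0·1}·(+1)^0·(+1)^4 = +1.
v=7: a=7^1·(≡2), b=7^0·(≡5) mod 7; (2|7)=+1, (5|7)=-1; (−1)^{1·0·3}·(+1)^0·(-1)^1 = -1.
v=19: a=19^1·(≡7), b=19^0·(≡14) mod 19; (7|19)=+1, (14|19)=-1; (−1)^{1·0·9}·(+1)^0·(-1)^1 = -1.
v=∞: -67298 < 0 and -23 < 0  ⇒  (a,b)_∞ = -1.
v=2: v_2(a)=1, v_2(b)=0; units ≡ 7, 1 (mod 8); ε·ε+αω+βω = 1·0+1·0+0·0 ≡ 0  ⇒  (a,b)_2 = +1.
v=11: a=11^1·(≡3), b=11^0·(≡10) mod 11; (3|11)=+1, (10|11)=-1; (−1)^{1·0·5}·(+1)^0·(-1)^1 = -1.
v=23: a=23^1·(≡12), b=23^1·(≡14) mod 23; (12|23)=+1, (14|23)=-1; (−1)^{1·1·11}·(+1)^1·(-1)^1 = +1.
Ram(-67298, -23) = {7, 11, 19, ∞}; no ℚ_7-point on the conic.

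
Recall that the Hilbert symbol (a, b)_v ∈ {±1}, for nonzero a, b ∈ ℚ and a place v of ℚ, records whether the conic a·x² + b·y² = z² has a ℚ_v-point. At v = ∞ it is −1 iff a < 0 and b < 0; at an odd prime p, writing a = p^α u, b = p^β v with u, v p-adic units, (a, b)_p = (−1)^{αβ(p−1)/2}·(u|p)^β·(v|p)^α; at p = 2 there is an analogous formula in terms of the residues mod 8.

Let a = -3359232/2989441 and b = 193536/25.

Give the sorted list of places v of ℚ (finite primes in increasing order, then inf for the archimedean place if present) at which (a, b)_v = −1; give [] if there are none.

Mod squares: a ≡ -2, b ≡ 21. Check v ∈ {∞, 2, 3, 5, 7, 13, 19}.
v=5: a=5^0·(≡3), b=5^-2·(≡1) mod 5; (3|5)=-1, (1|5)=+1; (−1)^{0·-2·2}·(-1)^-2·(+1)^0 = +1.
v=19: a=19^-2·(≡17), b=19^0·(≡13) mod 19; (17|19)=+1, (13|19)=-1; (−1)^{-2·0·9}·(+1)^0·(-1)^-2 = +1.
v=2: v_2(a)=9, v_2(b)=10; units ≡ 7, 5 (mod 8); ε·ε+αω+βω = 1·0+9·1+10·0 ≡ 1  ⇒  (a,b)_2 = -1.
v=∞: -2 < 0 and 21 > 0  ⇒  (a,b)_∞ = +1.
v=3: a=3^8·(≡1), b=3^3·(≡1) mod 3; (1|3)=+1, (1|3)=+1; (−1)^{8·3·1}·(+1)^3·(+1)^8 = +1.
v=13: a=13^-2·(≡8), b=13^0·(≡8) mod 13; (8|13)=-1, (8|13)=-1; (−1)^{-2·0·6}·(-1)^0·(-1)^-2 = +1.
v=7: a=7^-2·(≡3), b=7^1·(≡3) mod 7; (3|7)=-1, (3|7)=-1; (−1)^{-2·1·3}·(-1)^1·(-1)^-2 = -1.
|Ram(-2, 21)| = 2, even; anisotropic at {2, 7}.

[2, 7]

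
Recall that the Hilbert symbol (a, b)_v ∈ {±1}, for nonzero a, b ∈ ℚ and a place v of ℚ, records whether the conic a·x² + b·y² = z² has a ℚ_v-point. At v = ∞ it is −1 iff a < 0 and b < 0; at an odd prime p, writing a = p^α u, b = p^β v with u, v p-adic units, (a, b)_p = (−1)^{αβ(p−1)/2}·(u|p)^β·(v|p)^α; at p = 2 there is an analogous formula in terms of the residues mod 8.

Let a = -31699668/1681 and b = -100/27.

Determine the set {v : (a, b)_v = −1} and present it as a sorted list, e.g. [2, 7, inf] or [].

(a, b) ≡ (-957, -3) mod (ℚ^×)²; places V = {2, 3, 5, 7, 11, 13, 29, 41, ∞}.
(a,b)_29: α=1, u≡24; β=0, v≡21 (mod 29); (24|29)=+1, (21|29)=-1; sign (−1)^0·+1^0·-1^1 = -1.
(a,b)_2: α=2, β=2; u≡3, v≡5 (mod 8); ε(u)ε(v)=1·0, αω(v)=2·1, βω(u)=2·1; sum ≡ 0  ⇒  +1.
(a,b)_41: α=-2, u≡15; β=0, v≡13 (mod 41); (15|41)=-1, (13|41)=-1; sign (−1)^0·-1^0·-1^-2 = +1.
(a,b)_5: α=0, u≡2; β=2, v≡3 (mod 5); (2|5)=-1, (3|5)=-1; sign (−1)^0·-1^2·-1^0 = +1.
(a,b)_7: α=2, u≡1; β=0, v≡2 (mod 7); (1|7)=+1, (2|7)=+1; sign (−1)^0·+1^0·+1^2 = +1.
(a,b)_11: α=1, u≡4; β=0, v≡2 (mod 11); (4|11)=+1, (2|11)=-1; sign (−1)^0·+1^0·-1^1 = -1.
(a,b)_3: α=1, u≡2; β=-3, v≡2 (mod 3); (2|3)=-1, (2|3)=-1; sign (−1)^1·-1^-3·-1^1 = -1.
(a,b)_∞: sgn(-957)=−, sgn(-3)=−, so -1.
(a,b)_13: α=2, u≡11; β=0, v≡4 (mod 13); (11|13)=-1, (4|13)=+1; sign (−1)^0·-1^0·+1^2 = +1.
Ram(-957, -3) = {3, 11, 29, ∞}; no ℚ_3-point on the conic.

[3, 11, 29, inf]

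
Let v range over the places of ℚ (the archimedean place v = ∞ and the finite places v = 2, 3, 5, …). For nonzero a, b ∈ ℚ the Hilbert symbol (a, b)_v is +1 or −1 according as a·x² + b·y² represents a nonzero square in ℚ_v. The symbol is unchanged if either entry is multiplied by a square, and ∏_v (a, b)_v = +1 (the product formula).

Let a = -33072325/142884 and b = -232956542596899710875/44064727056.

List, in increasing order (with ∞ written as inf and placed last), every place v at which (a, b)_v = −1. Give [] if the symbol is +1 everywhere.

[5, 13, 37, inf]

Mod squares: a ≡ -13, b ≡ -2421835. Check v ∈ {∞, 2, 3, 5, 7, 11, 13, 17, 19, 29, 37, 43, 53}.
v=3: a=3^-6·(≡2), b=3^-4·(≡2) mod 3; (2|3)=-1, (2|3)=-1; (−1)^{-6·-4·1}·(-1)^-4·(-1)^-6 = +1.
v=37: a=37^0·(≡6), b=37^1·(≡20) mod 37; (6|37)=-1, (20|37)=-1; (−1)^{0·1·18}·(-1)^1·(-1)^0 = -1.
v=29: a=29^2·(≡28), b=29^2·(≡4) mod 29; (28|29)=+1, (4|29)=+1; (−1)^{2·2·14}·(+1)^2·(+1)^2 = +1.
v=∞: -13 < 0 and -2421835 < 0  ⇒  (a,b)_∞ = -1.
v=7: a=7^-2·(≡2), b=7^-6·(≡4) mod 7; (2|7)=+1, (4|7)=+1; (−1)^{-2·-6·3}·(+1)^-6·(+1)^-2 = +1.
v=2: v_2(a)=-2, v_2(b)=-4; units ≡ 3, 5 (mod 8); ε·ε+αω+βω = 1·0+-2·1+-4·1 ≡ 0  ⇒  (a,b)_2 = +1.
v=13: a=13^1·(≡10), b=13^3·(≡11) mod 13; (10|13)=+1, (11|13)=-1; (−1)^{1·3·6}·(+1)^3·(-1)^1 = -1.
v=43: a=43^0·(≡33), b=43^2·(≡13) mod 43; (33|43)=-1, (13|43)=+1; (−1)^{0·2·21}·(-1)^2·(+1)^0 = +1.
v=5: a=5^2·(≡3), b=5^3·(≡3) mod 5; (3|5)=-1, (3|5)=-1; (−1)^{2·3·2}·(-1)^3·(-1)^2 = -1.
v=17: a=17^0·(≡15), b=17^-2·(≡4) mod 17; (15|17)=+1, (4|17)=+1; (−1)^{0·-2·8}·(+1)^-2·(+1)^0 = +1.
v=11: a=11^2·(≡5), b=11^4·(≡6) mod 11; (5|11)=+1, (6|11)=-1; (−1)^{2·4·5}·(+1)^4·(-1)^2 = +1.
v=19: a=19^0·(≡11), b=19^1·(≡16) mod 19; (11|19)=+1, (16|19)=+1; (−1)^{0·1·9}·(+1)^1·(+1)^0 = +1.
v=53: a=53^0·(≡15), b=53^1·(≡37) mod 53; (15|53)=+1, (37|53)=+1; (−1)^{0·1·26}·(+1)^1·(+1)^0 = +1.
Ram(-13, -2421835) = {5, 13, 37, ∞}; no ℚ_5-point on the conic.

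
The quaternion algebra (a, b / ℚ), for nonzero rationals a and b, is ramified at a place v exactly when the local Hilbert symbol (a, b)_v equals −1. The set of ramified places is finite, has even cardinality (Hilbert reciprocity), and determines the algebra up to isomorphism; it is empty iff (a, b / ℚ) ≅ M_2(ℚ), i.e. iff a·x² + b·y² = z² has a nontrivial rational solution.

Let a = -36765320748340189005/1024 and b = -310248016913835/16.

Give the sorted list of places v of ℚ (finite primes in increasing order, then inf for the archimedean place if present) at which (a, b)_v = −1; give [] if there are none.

(a, b) ≡ (-16445, -198835) mod (ℚ^×)²; places V = {2, 3, 5, 7, 11, 13, 19, 23, ∞}.
(a,b)_2: α=-10, β=-4; u≡3, v≡5 (mod 8); ε(u)ε(v)=1·0, αω(v)=-10·1, βω(u)=-4·1; sum ≡ 0  ⇒  +1.
(a,b)_13: α=1, u≡9; β=1, v≡7 (mod 13); (9|13)=+1, (7|13)=-1; sign (−1)^0·+1^1·-1^1 = -1.
(a,b)_3: α=10, u≡1; β=6, v≡2 (mod 3); (1|3)=+1, (2|3)=-1; sign (−1)^0·+1^6·-1^10 = +1.
(a,b)_11: α=3, u≡1; β=2, v≡5 (mod 11); (1|11)=+1, (5|11)=+1; sign (−1)^0·+1^2·+1^3 = +1.
(a,b)_∞: sgn(-16445)=−, sgn(-198835)=−, so -1.
(a,b)_5: α=1, u≡1; β=1, v≡3 (mod 5); (1|5)=+1, (3|5)=-1; sign (−1)^0·+1^1·-1^1 = -1.
(a,b)_23: α=1, u≡14; β=1, v≡13 (mod 23); (14|23)=-1, (13|23)=+1; sign (−1)^1·-1^1·+1^1 = +1.
(a,b)_19: α=4, u≡6; β=3, v≡16 (mod 19); (6|19)=+1, (16|19)=+1; sign (−1)^0·+1^3·+1^4 = +1.
(a,b)_7: α=4, u≡5; β=3, v≡4 (mod 7); (5|7)=-1, (4|7)=+1; sign (−1)^0·-1^3·+1^4 = -1.
(-16445, -198835 / ℚ) ramifies at {5, 7, 13, ∞}: a division algebra.

[5, 7, 13, inf]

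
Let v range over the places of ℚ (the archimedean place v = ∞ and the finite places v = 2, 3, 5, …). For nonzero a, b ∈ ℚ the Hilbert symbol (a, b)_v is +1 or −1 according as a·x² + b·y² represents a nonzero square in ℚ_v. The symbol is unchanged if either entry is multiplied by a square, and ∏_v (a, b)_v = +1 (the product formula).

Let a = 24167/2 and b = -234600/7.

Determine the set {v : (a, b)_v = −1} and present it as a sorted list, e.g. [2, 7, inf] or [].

[2, 7, 17, 23]

Mod squares: a ≡ 286, b ≡ -16422. Check v ∈ {∞, 2, 3, 5, 7, 11, 13, 17, 23}.
v=3: a=3^0·(≡1), b=3^1·(≡1) mod 3; (1|3)=+1, (1|3)=+1; (−1)^{0·1·1}·(+1)^1·(+1)^0 = +1.
v=7: a=7^0·(≡5), b=7^-1·(≡5) mod 7; (5|7)=-1, (5|7)=-1; (−1)^{0·-1·3}·(-1)^-1·(-1)^0 = -1.
v=5: a=5^0·(≡1), b=5^2·(≡3) mod 5; (1|5)=+1, (3|5)=-1; (−1)^{0·2·2}·(+1)^2·(-1)^0 = +1.
v=13: a=13^3·(≡12), b=13^0·(≡9) mod 13; (12|13)=+1, (9|13)=+1; (−1)^{3·0·6}·(+1)^0·(+1)^3 = +1.
v=2: v_2(a)=-1, v_2(b)=3; units ≡ 7, 5 (mod 8); ε·ε+αω+βω = 1·0+-1·1+3·0 ≡ 1  ⇒  (a,b)_2 = -1.
v=∞: 286 > 0 and -16422 < 0  ⇒  (a,b)_∞ = +1.
v=23: a=23^0·(≡20), b=23^1·(≡5) mod 23; (20|23)=-1, (5|23)=-1; (−1)^{0·1·11}·(-1)^1·(-1)^0 = -1.
v=17: a=17^0·(≡5), b=17^1·(≡3) mod 17; (5|17)=-1, (3|17)=-1; (−1)^{0·1·8}·(-1)^1·(-1)^0 = -1.
v=11: a=11^1·(≡4), b=11^0·(≡9) mod 11; (4|11)=+1, (9|11)=+1; (−1)^{1·0·5}·(+1)^0·(+1)^1 = +1.
|Ram(286, -16422)| = 4, even; anisotropic at {2, 7, 17, 23}.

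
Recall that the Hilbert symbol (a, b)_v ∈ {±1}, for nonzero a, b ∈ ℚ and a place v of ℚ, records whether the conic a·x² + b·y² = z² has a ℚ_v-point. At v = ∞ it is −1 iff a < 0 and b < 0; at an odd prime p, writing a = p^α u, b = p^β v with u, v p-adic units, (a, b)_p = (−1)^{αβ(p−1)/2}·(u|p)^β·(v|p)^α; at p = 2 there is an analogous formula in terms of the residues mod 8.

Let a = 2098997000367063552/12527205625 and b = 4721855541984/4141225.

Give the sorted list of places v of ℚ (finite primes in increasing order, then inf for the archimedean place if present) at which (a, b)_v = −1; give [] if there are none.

(a, b) ≡ (131138, 18734) mod (ℚ^×)²; places V = {2, 3, 5, 7, 11, 17, 19, 29, 37, ∞}.
(a,b)_11: α=-4, u≡8; β=-2, v≡5 (mod 11); (8|11)=-1, (5|11)=+1; sign (−1)^0·-1^-2·+1^-4 = +1.
(a,b)_∞: sgn(131138)=+, sgn(18734)=+, so +1.
(a,b)_17: α=1, u≡1; β=1, v≡7 (mod 17); (1|17)=+1, (7|17)=-1; sign (−1)^0·+1^1·-1^1 = -1.
(a,b)_2: α=9, β=5; u≡1, v≡7 (mod 8); ε(u)ε(v)=0·1, αω(v)=9·0, βω(u)=5·0; sum ≡ 0  ⇒  +1.
(a,b)_5: α=-4, u≡3; β=-2, v≡1 (mod 5); (3|5)=-1, (1|5)=+1; sign (−1)^0·-1^-2·+1^-4 = +1.
(a,b)_3: α=12, u≡2; β=8, v≡2 (mod 3); (2|3)=-1, (2|3)=-1; sign (−1)^0·-1^8·-1^12 = +1.
(a,b)_19: α=1, u≡6; β=1, v≡6 (mod 19); (6|19)=+1, (6|19)=+1; sign (−1)^1·+1^1·+1^1 = -1.
(a,b)_37: α=-2, u≡1; β=-2, v≡25 (mod 37); (1|37)=+1, (25|37)=+1; sign (−1)^0·+1^-2·+1^-2 = +1.
(a,b)_29: α=1, u≡21; β=1, v≡10 (mod 29); (21|29)=-1, (10|29)=-1; sign (−1)^0·-1^1·-1^1 = +1.
(a,b)_7: α=7, u≡2; β=4, v≡2 (mod 7); (2|7)=+1, (2|7)=+1; sign (−1)^0·+1^4·+1^7 = +1.
Ram(131138, 18734) = {17, 19}; no ℚ_17-point on the conic.

[17, 19]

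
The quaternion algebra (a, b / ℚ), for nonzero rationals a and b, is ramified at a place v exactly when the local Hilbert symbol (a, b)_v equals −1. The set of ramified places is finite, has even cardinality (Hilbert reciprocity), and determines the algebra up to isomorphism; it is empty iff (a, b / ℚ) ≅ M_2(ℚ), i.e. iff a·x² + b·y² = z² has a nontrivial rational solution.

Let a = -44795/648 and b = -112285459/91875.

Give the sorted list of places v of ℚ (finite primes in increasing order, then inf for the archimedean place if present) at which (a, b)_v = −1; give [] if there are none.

Mod squares: a ≡ -310, b ≡ -57. Check v ∈ {∞, 2, 3, 5, 7, 11, 13, 17, 19, 31}.
v=31: a=31^1·(≡27), b=31^0·(≡2) mod 31; (27|31)=-1, (2|31)=+1; (−1)^{1·0·15}·(-1)^0·(+1)^1 = +1.
v=2: v_2(a)=-3, v_2(b)=0; units ≡ 5, 7 (mod 8); ε·ε+αω+βω = 0·1+-3·0+0·1 ≡ 0  ⇒  (a,b)_2 = +1.
v=3: a=3^-4·(≡2), b=3^-1·(≡2) mod 3; (2|3)=-1, (2|3)=-1; (−1)^{-4·-1·1}·(-1)^-1·(-1)^-4 = -1.
v=5: a=5^1·(≡2), b=5^-4·(≡3) mod 5; (2|5)=-1, (3|5)=-1; (−1)^{1·-4·2}·(-1)^-4·(-1)^1 = -1.
v=19: a=19^0·(≡13), b=19^1·(≡17) mod 19; (13|19)=-1, (17|19)=+1; (−1)^{0·1·9}·(-1)^1·(+1)^0 = -1.
v=7: a=7^0·(≡3), b=7^-2·(≡6) mod 7; (3|7)=-1, (6|7)=-1; (−1)^{0·-2·3}·(-1)^-2·(-1)^0 = +1.
v=13: a=13^0·(≡5), b=13^2·(≡8) mod 13; (5|13)=-1, (8|13)=-1; (−1)^{0·2·6}·(-1)^2·(-1)^0 = +1.
v=17: a=17^2·(≡16), b=17^2·(≡3) mod 17; (16|17)=+1, (3|17)=-1; (−1)^{2·2·8}·(+1)^2·(-1)^2 = +1.
v=∞: -310 < 0 and -57 < 0  ⇒  (a,b)_∞ = -1.
v=11: a=11^0·(≡3), b=11^2·(≡1) mod 11; (3|11)=+1, (1|11)=+1; (−1)^{0·2·5}·(+1)^2·(+1)^0 = +1.
Ram(-310, -57) = {3, 5, 19, ∞}; no ℚ_3-point on the conic.

[3, 5, 19, inf]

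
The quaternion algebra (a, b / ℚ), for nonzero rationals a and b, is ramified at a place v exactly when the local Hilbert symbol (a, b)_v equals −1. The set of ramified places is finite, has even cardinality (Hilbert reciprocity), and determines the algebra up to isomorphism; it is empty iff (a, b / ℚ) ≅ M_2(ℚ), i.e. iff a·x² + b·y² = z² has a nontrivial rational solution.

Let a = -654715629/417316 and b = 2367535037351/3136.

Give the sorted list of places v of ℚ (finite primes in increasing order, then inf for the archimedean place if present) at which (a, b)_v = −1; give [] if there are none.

[2, 3, 19, 29]

(a, b) ≡ (-99789, 4430591) mod (ℚ^×)²; places V = {2, 3, 7, 11, 17, 19, 29, 31, 37, 43, ∞}.
(a,b)_19: α=-2, u≡2; β=1, v≡10 (mod 19); (2|19)=-1, (10|19)=-1; sign (−1)^0·-1^1·-1^-2 = -1.
(a,b)_2: α=-2, β=-6; u≡3, v≡7 (mod 8); ε(u)ε(v)=1·1, αω(v)=-2·0, βω(u)=-6·1; sum ≡ 1  ⇒  -1.
(a,b)_37: α=1, u≡9; β=0, v≡25 (mod 37); (9|37)=+1, (25|37)=+1; sign (−1)^0·+1^0·+1^1 = +1.
(a,b)_29: α=1, u≡2; β=1, v≡5 (mod 29); (2|29)=-1, (5|29)=+1; sign (−1)^0·-1^1·+1^1 = -1.
(a,b)_43: α=0, u≡6; β=3, v≡36 (mod 43); (6|43)=+1, (36|43)=+1; sign (−1)^0·+1^3·+1^0 = +1.
(a,b)_7: α=0, u≡5; β=-2, v≡1 (mod 7); (5|7)=-1, (1|7)=+1; sign (−1)^0·-1^-2·+1^0 = +1.
(a,b)_11: α=0, u≡9; β=1, v≡4 (mod 11); (9|11)=+1, (4|11)=+1; sign (−1)^0·+1^1·+1^0 = +1.
(a,b)_∞: sgn(-99789)=−, sgn(4430591)=+, so +1.
(a,b)_3: α=9, u≡1; β=0, v≡2 (mod 3); (1|3)=+1, (2|3)=-1; sign (−1)^0·+1^0·-1^9 = -1.
(a,b)_31: α=1, u≡4; β=0, v≡19 (mod 31); (4|31)=+1, (19|31)=+1; sign (−1)^0·+1^0·+1^1 = +1.
(a,b)_17: α=-2, u≡1; β=3, v≡2 (mod 17); (1|17)=+1, (2|17)=+1; sign (−1)^0·+1^3·+1^-2 = +1.
Ram(-99789, 4430591) = {2, 3, 19, 29}; no ℚ_2-point on the conic.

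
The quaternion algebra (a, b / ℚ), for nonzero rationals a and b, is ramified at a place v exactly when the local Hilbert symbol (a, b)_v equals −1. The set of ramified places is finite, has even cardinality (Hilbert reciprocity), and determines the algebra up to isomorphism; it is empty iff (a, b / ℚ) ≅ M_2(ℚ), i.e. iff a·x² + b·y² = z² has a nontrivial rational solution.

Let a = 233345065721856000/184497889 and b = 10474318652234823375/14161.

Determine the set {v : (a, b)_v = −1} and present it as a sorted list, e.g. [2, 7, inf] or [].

Mod squares: a ≡ 465, b ≡ 739815. Check v ∈ {∞, 2, 3, 5, 7, 11, 17, 31, 37, 43, 47}.
v=5: a=5^3·(≡2), b=5^3·(≡2) mod 5; (2|5)=-1, (2|5)=-1; (−1)^{3·3·2}·(-1)^3·(-1)^3 = +1.
v=2: v_2(a)=16, v_2(b)=0; units ≡ 1, 7 (mod 8); ε·ε+αω+βω = 0·1+16·0+0·0 ≡ 0  ⇒  (a,b)_2 = +1.
v=37: a=37^2·(≡30), b=37^3·(≡32) mod 37; (30|37)=+1, (32|37)=-1; (−1)^{2·3·18}·(+1)^3·(-1)^2 = +1.
v=7: a=7^0·(≡5), b=7^-2·(≡5) mod 7; (5|7)=-1, (5|7)=-1; (−1)^{0·-2·3}·(-1)^-2·(-1)^0 = +1.
v=17: a=17^-4·(≡5), b=17^-2·(≡2) mod 17; (5|17)=-1, (2|17)=+1; (−1)^{-4·-2·8}·(-1)^-2·(+1)^-4 = +1.
v=3: a=3^1·(≡2), b=3^1·(≡2) mod 3; (2|3)=-1, (2|3)=-1; (−1)^{1·1·1}·(-1)^1·(-1)^1 = -1.
v=31: a=31^1·(≡21), b=31^1·(≡23) mod 31; (21|31)=-1, (23|31)=-1; (−1)^{1·1·15}·(-1)^1·(-1)^1 = -1.
v=∞: 465 > 0 and 739815 > 0  ⇒  (a,b)_∞ = +1.
v=43: a=43^2·(≡14), b=43^5·(≡27) mod 43; (14|43)=+1, (27|43)=-1; (−1)^{2·5·21}·(+1)^5·(-1)^2 = +1.
v=11: a=11^2·(≡5), b=11^2·(≡10) mod 11; (5|11)=+1, (10|11)=-1; (−1)^{2·2·5}·(+1)^2·(-1)^2 = +1.
v=47: a=47^-2·(≡21), b=47^0·(≡44) mod 47; (21|47)=+1, (44|47)=-1; (−1)^{-2·0·23}·(+1)^0·(-1)^-2 = +1.
|Ram(465, 739815)| = 2, even; anisotropic at {3, 31}.

[3, 31]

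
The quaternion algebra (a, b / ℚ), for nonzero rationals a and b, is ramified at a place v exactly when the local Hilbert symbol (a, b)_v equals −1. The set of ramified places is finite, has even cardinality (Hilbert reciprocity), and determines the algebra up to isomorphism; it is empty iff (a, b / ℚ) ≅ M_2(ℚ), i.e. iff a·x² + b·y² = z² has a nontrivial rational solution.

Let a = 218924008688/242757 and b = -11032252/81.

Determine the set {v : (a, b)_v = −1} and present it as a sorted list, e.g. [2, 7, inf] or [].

Mod squares: a ≡ 85387379, b ≡ -56287. Check v ∈ {∞, 2, 3, 7, 11, 17, 37, 41, 43}.
v=11: a=11^3·(≡9), b=11^1·(≡1) mod 11; (9|11)=+1, (1|11)=+1; (−1)^{3·1·5}·(+1)^1·(+1)^3 = -1.
v=7: a=7^3·(≡2), b=7^3·(≡2) mod 7; (2|7)=+1, (2|7)=+1; (−1)^{3·3·3}·(+1)^3·(+1)^3 = -1.
v=2: v_2(a)=4, v_2(b)=2; units ≡ 3, 1 (mod 8); ε·ε+αω+βω = 1·0+4·0+2·1 ≡ 0  ⇒  (a,b)_2 = +1.
v=37: a=37^-1·(≡36), b=37^0·(≡16) mod 37; (36|37)=+1, (16|37)=+1; (−1)^{-1·0·18}·(+1)^0·(+1)^-1 = +1.
v=∞: 85387379 > 0 and -56287 < 0  ⇒  (a,b)_∞ = +1.
v=17: a=17^1·(≡9), b=17^1·(≡8) mod 17; (9|17)=+1, (8|17)=+1; (−1)^{1·1·8}·(+1)^1·(+1)^1 = +1.
v=3: a=3^-8·(≡2), b=3^-4·(≡2) mod 3; (2|3)=-1, (2|3)=-1; (−1)^{-8·-4·1}·(-1)^-4·(-1)^-8 = +1.
v=41: a=41^1·(≡26), b=41^0·(≡13) mod 41; (26|41)=-1, (13|41)=-1; (−1)^{1·0·20}·(-1)^0·(-1)^1 = -1.
v=43: a=43^1·(≡17), b=43^1·(≡31) mod 43; (17|43)=+1, (31|43)=+1; (−1)^{1·1·21}·(+1)^1·(+1)^1 = -1.
Ram(85387379, -56287) = {7, 11, 41, 43}; no ℚ_7-point on the conic.

[7, 11, 41, 43]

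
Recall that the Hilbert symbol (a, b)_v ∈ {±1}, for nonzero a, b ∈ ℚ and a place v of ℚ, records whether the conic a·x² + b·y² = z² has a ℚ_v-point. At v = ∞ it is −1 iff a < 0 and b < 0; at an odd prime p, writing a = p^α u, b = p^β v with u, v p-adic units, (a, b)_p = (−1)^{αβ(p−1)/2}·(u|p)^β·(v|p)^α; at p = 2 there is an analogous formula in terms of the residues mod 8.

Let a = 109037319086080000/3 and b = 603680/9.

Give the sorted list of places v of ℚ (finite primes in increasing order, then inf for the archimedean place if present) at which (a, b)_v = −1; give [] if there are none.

(a, b) ≡ (561, 770) mod (ℚ^×)²; places V = {2, 3, 5, 7, 11, 17, ∞}.
(a,b)_11: α=3, u≡10; β=1, v≡5 (mod 11); (10|11)=-1, (5|11)=+1; sign (−1)^1·-1^1·+1^3 = +1.
(a,b)_2: α=16, β=5; u≡1, v≡1 (mod 8); ε(u)ε(v)=0·0, αω(v)=16·0, βω(u)=5·0; sum ≡ 0  ⇒  +1.
(a,b)_7: α=6, u≡4; β=3, v≡5 (mod 7); (4|7)=+1, (5|7)=-1; sign (−1)^0·+1^3·-1^6 = +1.
(a,b)_∞: sgn(561)=+, sgn(770)=+, so +1.
(a,b)_17: α=1, u≡8; β=0, v≡3 (mod 17); (8|17)=+1, (3|17)=-1; sign (−1)^0·+1^0·-1^1 = -1.
(a,b)_5: α=4, u≡1; β=1, v≡4 (mod 5); (1|5)=+1, (4|5)=+1; sign (−1)^0·+1^1·+1^4 = +1.
(a,b)_3: α=-1, u≡1; β=-2, v≡2 (mod 3); (1|3)=+1, (2|3)=-1; sign (−1)^0·+1^-2·-1^-1 = -1.
Ram(561, 770) = {3, 17}; no ℚ_3-point on the conic.

[3, 17]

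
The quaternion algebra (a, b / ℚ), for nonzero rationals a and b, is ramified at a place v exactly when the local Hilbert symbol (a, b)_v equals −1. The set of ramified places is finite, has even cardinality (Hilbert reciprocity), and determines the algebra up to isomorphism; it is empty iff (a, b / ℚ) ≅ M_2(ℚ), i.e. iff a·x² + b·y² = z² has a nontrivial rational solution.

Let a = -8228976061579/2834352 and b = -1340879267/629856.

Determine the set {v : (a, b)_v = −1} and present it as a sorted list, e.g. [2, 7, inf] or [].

[2, 3, 13, inf]

(a, b) ≡ (-273, -9282) mod (ℚ^×)²; places V = {2, 3, 7, 13, 17, 19, ∞}.
(a,b)_∞: sgn(-273)=−, sgn(-9282)=−, so -1.
(a,b)_17: α=2, u≡16; β=1, v≡1 (mod 17); (16|17)=+1, (1|17)=+1; sign (−1)^0·+1^1·+1^2 = +1.
(a,b)_3: α=-11, u≡2; β=-9, v≡2 (mod 3); (2|3)=-1, (2|3)=-1; sign (−1)^1·-1^-9·-1^-11 = -1.
(a,b)_2: α=-4, β=-5; u≡7, v≡7 (mod 8); ε(u)ε(v)=1·1, αω(v)=-4·0, βω(u)=-5·0; sum ≡ 1  ⇒  -1.
(a,b)_13: α=1, u≡2; β=1, v≡9 (mod 13); (2|13)=-1, (9|13)=+1; sign (−1)^0·-1^1·+1^1 = -1.
(a,b)_7: α=5, u≡6; β=5, v≡4 (mod 7); (6|7)=-1, (4|7)=+1; sign (−1)^1·-1^5·+1^5 = +1.
(a,b)_19: α=4, u≡14; β=2, v≡16 (mod 19); (14|19)=-1, (16|19)=+1; sign (−1)^0·-1^2·+1^4 = +1.
(-273, -9282 / ℚ) ramifies at {2, 3, 13, ∞}: a division algebra.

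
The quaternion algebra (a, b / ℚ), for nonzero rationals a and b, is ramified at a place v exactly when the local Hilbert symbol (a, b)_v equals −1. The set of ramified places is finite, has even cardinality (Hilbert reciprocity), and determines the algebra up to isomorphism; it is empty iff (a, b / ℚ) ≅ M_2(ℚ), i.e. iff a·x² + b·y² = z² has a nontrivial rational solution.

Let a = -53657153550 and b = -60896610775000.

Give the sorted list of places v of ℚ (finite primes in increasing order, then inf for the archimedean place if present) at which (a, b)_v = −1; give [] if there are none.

Mod squares: a ≡ -238, b ≡ -24310. Check v ∈ {∞, 2, 3, 5, 7, 11, 13, 17}.
v=17: a=17^1·(≡14), b=17^1·(≡9) mod 17; (14|17)=-1, (9|17)=+1; (−1)^{1·1·8}·(-1)^1·(+1)^1 = -1.
v=13: a=13^2·(≡10), b=13^3·(≡8) mod 13; (10|13)=+1, (8|13)=-1; (−1)^{2·3·6}·(+1)^3·(-1)^2 = +1.
v=3: a=3^2·(≡2), b=3^0·(≡2) mod 3; (2|3)=-1, (2|3)=-1; (−1)^{2·0·1}·(-1)^0·(-1)^2 = +1.
v=∞: -238 < 0 and -24310 < 0  ⇒  (a,b)_∞ = -1.
v=2: v_2(a)=1, v_2(b)=3; units ≡ 1, 5 (mod 8); ε·ε+αω+βω = 0·0+1·1+3·0 ≡ 1  ⇒  (a,b)_2 = -1.
v=11: a=11^2·(≡4), b=11^3·(≡5) mod 11; (4|11)=+1, (5|11)=+1; (−1)^{2·3·5}·(+1)^3·(+1)^2 = +1.
v=7: a=7^3·(≡2), b=7^2·(≡2) mod 7; (2|7)=+1, (2|7)=+1; (−1)^{3·2·3}·(+1)^2·(+1)^3 = +1.
v=5: a=5^2·(≡3), b=5^5·(≡2) mod 5; (3|5)=-1, (2|5)=-1; (−1)^{2·5·2}·(-1)^5·(-1)^2 = -1.
|Ram(-238, -24310)| = 4, even; anisotropic at {2, 5, 17, ∞}.

[2, 5, 17, inf]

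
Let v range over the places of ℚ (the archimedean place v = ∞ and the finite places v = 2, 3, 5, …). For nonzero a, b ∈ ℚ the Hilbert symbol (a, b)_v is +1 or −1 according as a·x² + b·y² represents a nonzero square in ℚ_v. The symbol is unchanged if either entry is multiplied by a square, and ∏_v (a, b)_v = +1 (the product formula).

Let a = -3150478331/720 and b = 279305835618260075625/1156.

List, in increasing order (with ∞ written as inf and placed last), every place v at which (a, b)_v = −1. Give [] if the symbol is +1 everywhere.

(a, b) ≡ (-95095, 1729) mod (ℚ^×)²; places V = {2, 3, 5, 7, 11, 13, 17, 19, 37, ∞}.
(a,b)_7: α=1, u≡1; β=3, v≡4 (mod 7); (1|7)=+1, (4|7)=+1; sign (−1)^1·+1^3·+1^1 = -1.
(a,b)_13: α=1, u≡1; β=1, v≡1 (mod 13); (1|13)=+1, (1|13)=+1; sign (−1)^0·+1^1·+1^1 = +1.
(a,b)_2: α=-4, β=-2; u≡1, v≡1 (mod 8); ε(u)ε(v)=0·0, αω(v)=-4·0, βω(u)=-2·0; sum ≡ 0  ⇒  +1.
(a,b)_3: α=-2, u≡2; β=6, v≡1 (mod 3); (2|3)=-1, (1|3)=+1; sign (−1)^0·-1^6·+1^-2 = +1.
(a,b)_17: α=0, u≡12; β=-2, v≡7 (mod 17); (12|17)=-1, (7|17)=-1; sign (−1)^0·-1^-2·-1^0 = +1.
(a,b)_37: α=2, u≡19; β=2, v≡10 (mod 37); (19|37)=-1, (10|37)=+1; sign (−1)^0·-1^2·+1^2 = +1.
(a,b)_∞: sgn(-95095)=−, sgn(1729)=+, so +1.
(a,b)_11: α=3, u≡9; β=4, v≡6 (mod 11); (9|11)=+1, (6|11)=-1; sign (−1)^0·+1^4·-1^3 = -1.
(a,b)_5: α=-1, u≡1; β=4, v≡1 (mod 5); (1|5)=+1, (1|5)=+1; sign (−1)^0·+1^4·+1^-1 = +1.
(a,b)_19: α=1, u≡17; β=3, v≡15 (mod 19); (17|19)=+1, (15|19)=-1; sign (−1)^1·+1^3·-1^1 = +1.
|Ram(-95095, 1729)| = 2, even; anisotropic at {7, 11}.

[7, 11]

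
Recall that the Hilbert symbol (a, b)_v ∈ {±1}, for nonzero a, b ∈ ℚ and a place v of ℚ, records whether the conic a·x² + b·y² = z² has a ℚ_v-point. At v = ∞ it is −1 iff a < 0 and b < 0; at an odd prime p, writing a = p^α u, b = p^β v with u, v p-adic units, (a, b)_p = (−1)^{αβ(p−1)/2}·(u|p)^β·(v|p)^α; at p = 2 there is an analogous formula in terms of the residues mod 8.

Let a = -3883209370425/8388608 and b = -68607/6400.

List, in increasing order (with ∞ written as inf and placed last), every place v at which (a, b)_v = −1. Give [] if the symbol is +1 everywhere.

[3, inf]

(a, b) ≡ (-66, -7) mod (ℚ^×)²; places V = {2, 3, 5, 7, 11, ∞}.
(a,b)_5: α=2, u≡1; β=-2, v≡3 (mod 5); (1|5)=+1, (3|5)=-1; sign (−1)^0·+1^-2·-1^2 = +1.
(a,b)_2: α=-23, β=-8; u≡7, v≡1 (mod 8); ε(u)ε(v)=1·0, αω(v)=-23·0, βω(u)=-8·0; sum ≡ 0  ⇒  +1.
(a,b)_7: α=2, u≡2; β=1, v≡3 (mod 7); (2|7)=+1, (3|7)=-1; sign (−1)^0·+1^1·-1^2 = +1.
(a,b)_3: α=9, u≡2; β=4, v≡2 (mod 3); (2|3)=-1, (2|3)=-1; sign (−1)^0·-1^4·-1^9 = -1.
(a,b)_11: α=5, u≡9; β=2, v≡3 (mod 11); (9|11)=+1, (3|11)=+1; sign (−1)^0·+1^2·+1^5 = +1.
(a,b)_∞: sgn(-66)=−, sgn(-7)=−, so -1.
Ram(-66, -7) = {3, ∞}; no ℚ_3-point on the conic.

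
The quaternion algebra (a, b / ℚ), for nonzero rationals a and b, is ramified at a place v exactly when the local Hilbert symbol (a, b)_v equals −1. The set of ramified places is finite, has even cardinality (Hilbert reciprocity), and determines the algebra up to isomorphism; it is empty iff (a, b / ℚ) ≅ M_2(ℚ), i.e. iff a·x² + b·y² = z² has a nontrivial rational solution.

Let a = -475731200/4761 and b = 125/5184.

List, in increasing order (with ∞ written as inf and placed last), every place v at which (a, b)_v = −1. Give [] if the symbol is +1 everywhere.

[5, 37]

Mod squares: a ≡ -1517, b ≡ 5. Check v ∈ {∞, 2, 3, 5, 7, 23, 37, 41}.
v=23: a=23^-2·(≡2), b=23^0·(≡19) mod 23; (2|23)=+1, (19|23)=-1; (−1)^{-2·0·11}·(+1)^0·(-1)^-2 = +1.
v=7: a=7^2·(≡4), b=7^0·(≡5) mod 7; (4|7)=+1, (5|7)=-1; (−1)^{2·0·3}·(+1)^0·(-1)^2 = +1.
v=37: a=37^1·(≡33), b=37^0·(≡22) mod 37; (33|37)=+1, (22|37)=-1; (−1)^{1·0·18}·(+1)^0·(-1)^1 = -1.
v=3: a=3^-2·(≡1), b=3^-4·(≡2) mod 3; (1|3)=+1, (2|3)=-1; (−1)^{-2·-4·1}·(+1)^-4·(-1)^-2 = +1.
v=∞: -1517 < 0 and 5 > 0  ⇒  (a,b)_∞ = +1.
v=2: v_2(a)=8, v_2(b)=-6; units ≡ 3, 5 (mod 8); ε·ε+αω+βω = 1·0+8·1+-6·1 ≡ 0  ⇒  (a,b)_2 = +1.
v=5: a=5^2·(≡2), b=5^3·(≡4) mod 5; (2|5)=-1, (4|5)=+1; (−1)^{2·3·2}·(-1)^3·(+1)^2 = -1.
v=41: a=41^1·(≡1), b=41^0·(≡32) mod 41; (1|41)=+1, (32|41)=+1; (−1)^{1·0·20}·(+1)^0·(+1)^1 = +1.
|Ram(-1517, 5)| = 2, even; anisotropic at {5, 37}.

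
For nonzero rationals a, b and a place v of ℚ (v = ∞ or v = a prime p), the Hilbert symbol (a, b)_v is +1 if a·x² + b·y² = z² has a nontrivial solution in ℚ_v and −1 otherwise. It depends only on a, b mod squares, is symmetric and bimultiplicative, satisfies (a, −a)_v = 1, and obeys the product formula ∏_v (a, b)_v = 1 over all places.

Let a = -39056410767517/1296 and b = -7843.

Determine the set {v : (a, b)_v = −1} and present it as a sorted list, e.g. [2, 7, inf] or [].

(a, b) ≡ (-13, -7843) mod (ℚ^×)²; places V = {2, 3, 11, 13, 17, 23, 31, ∞}.
(a,b)_11: α=2, u≡4; β=1, v≡2 (mod 11); (4|11)=+1, (2|11)=-1; sign (−1)^0·+1^1·-1^2 = +1.
(a,b)_2: α=-4, β=0; u≡3, v≡5 (mod 8); ε(u)ε(v)=1·0, αω(v)=-4·1, βω(u)=0·1; sum ≡ 0  ⇒  +1.
(a,b)_13: α=3, u≡12; β=0, v≡9 (mod 13); (12|13)=+1, (9|13)=+1; sign (−1)^0·+1^0·+1^3 = +1.
(a,b)_23: α=2, u≡10; β=1, v≡4 (mod 23); (10|23)=-1, (4|23)=+1; sign (−1)^0·-1^1·+1^2 = -1.
(a,b)_3: α=-4, u≡2; β=0, v≡2 (mod 3); (2|3)=-1, (2|3)=-1; sign (−1)^0·-1^0·-1^-4 = +1.
(a,b)_∞: sgn(-13)=−, sgn(-7843)=−, so -1.
(a,b)_31: α=2, u≡9; β=1, v≡26 (mod 31); (9|31)=+1, (26|31)=-1; sign (−1)^0·+1^1·-1^2 = +1.
(a,b)_17: α=2, u≡15; β=0, v≡11 (mod 17); (15|17)=+1, (11|17)=-1; sign (−1)^0·+1^0·-1^2 = +1.
Ram(-13, -7843) = {23, ∞}; no ℚ_23-point on the conic.

[23, inf]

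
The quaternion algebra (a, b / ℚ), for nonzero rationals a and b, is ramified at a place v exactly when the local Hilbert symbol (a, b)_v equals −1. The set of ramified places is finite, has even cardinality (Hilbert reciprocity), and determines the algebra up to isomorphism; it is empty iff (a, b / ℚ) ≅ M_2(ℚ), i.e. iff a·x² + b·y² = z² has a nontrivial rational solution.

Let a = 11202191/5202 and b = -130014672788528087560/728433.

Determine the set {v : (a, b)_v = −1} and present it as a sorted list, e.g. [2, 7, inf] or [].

Mod squares: a ≡ 62062, b ≡ -4934930. Check v ∈ {∞, 2, 3, 5, 7, 11, 13, 17, 19, 23, 29, 31}.
v=19: a=19^2·(≡18), b=19^0·(≡7) mod 19; (18|19)=-1, (7|19)=+1; (−1)^{2·0·9}·(-1)^0·(+1)^2 = +1.
v=13: a=13^1·(≡1), b=13^3·(≡3) mod 13; (1|13)=+1, (3|13)=+1; (−1)^{1·3·6}·(+1)^3·(+1)^1 = +1.
v=5: a=5^0·(≡3), b=5^1·(≡1) mod 5; (3|5)=-1, (1|5)=+1; (−1)^{0·1·2}·(-1)^1·(+1)^0 = -1.
v=31: a=31^1·(≡1), b=31^4·(≡24) mod 31; (1|31)=+1, (24|31)=-1; (−1)^{1·4·15}·(+1)^4·(-1)^1 = -1.
v=∞: 62062 > 0 and -4934930 < 0  ⇒  (a,b)_∞ = +1.
v=7: a=7^1·(≡1), b=7^3·(≡2) mod 7; (1|7)=+1, (2|7)=+1; (−1)^{1·3·3}·(+1)^3·(+1)^1 = -1.
v=23: a=23^0·(≡16), b=23^-2·(≡5) mod 23; (16|23)=+1, (5|23)=-1; (−1)^{0·-2·11}·(+1)^-2·(-1)^0 = +1.
v=3: a=3^-2·(≡1), b=3^-4·(≡1) mod 3; (1|3)=+1, (1|3)=+1; (−1)^{-2·-4·1}·(+1)^-4·(+1)^-2 = +1.
v=2: v_2(a)=-1, v_2(b)=3; units ≡ 7, 7 (mod 8); ε·ε+αω+βω = 1·1+-1·0+3·0 ≡ 1  ⇒  (a,b)_2 = -1.
v=17: a=17^-2·(≡7), b=17^-1·(≡15) mod 17; (7|17)=-1, (15|17)=+1; (−1)^{-2·-1·8}·(-1)^-1·(+1)^-2 = -1.
v=29: a=29^0·(≡17), b=29^1·(≡19) mod 29; (17|29)=-1, (19|29)=-1; (−1)^{0·1·14}·(-1)^1·(-1)^0 = -1.
v=11: a=11^1·(≡10), b=11^5·(≡9) mod 11; (10|11)=-1, (9|11)=+1; (−1)^{1·5·5}·(-1)^5·(+1)^1 = +1.
(62062, -4934930 / ℚ) ramifies at {2, 5, 7, 17, 29, 31}: a division algebra.

[2, 5, 7, 17, 29, 31]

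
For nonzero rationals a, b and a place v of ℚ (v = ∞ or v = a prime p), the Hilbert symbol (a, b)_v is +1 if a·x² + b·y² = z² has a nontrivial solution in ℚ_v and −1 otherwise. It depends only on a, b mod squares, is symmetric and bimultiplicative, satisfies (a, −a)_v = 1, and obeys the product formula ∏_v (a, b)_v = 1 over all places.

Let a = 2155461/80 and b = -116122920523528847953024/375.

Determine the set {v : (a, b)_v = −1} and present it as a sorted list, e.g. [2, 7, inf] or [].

Mod squares: a ≡ 219945, b ≡ -169058084910. Check v ∈ {∞, 2, 3, 5, 7, 11, 13, 17, 31, 37, 43, 47}.
v=7: a=7^2·(≡5), b=7^2·(≡3) mod 7; (5|7)=-1, (3|7)=-1; (−1)^{2·2·3}·(-1)^2·(-1)^2 = +1.
v=47: a=47^0·(≡34), b=47^1·(≡2) mod 47; (34|47)=+1, (2|47)=+1; (−1)^{0·1·23}·(+1)^1·(+1)^0 = +1.
v=31: a=31^1·(≡24), b=31^3·(≡30) mod 31; (24|31)=-1, (30|31)=-1; (−1)^{1·3·15}·(-1)^3·(-1)^1 = -1.
v=2: v_2(a)=-4, v_2(b)=7; units ≡ 1, 1 (mod 8); ε·ε+αω+βω = 0·0+-4·0+7·0 ≡ 0  ⇒  (a,b)_2 = +1.
v=3: a=3^1·(≡1), b=3^-1·(≡1) mod 3; (1|3)=+1, (1|3)=+1; (−1)^{1·-1·1}·(+1)^-1·(+1)^1 = -1.
v=37: a=37^0·(≡29), b=37^1·(≡26) mod 37; (29|37)=-1, (26|37)=+1; (−1)^{0·1·18}·(-1)^1·(+1)^0 = -1.
v=13: a=13^0·(≡11), b=13^1·(≡1) mod 13; (11|13)=-1, (1|13)=+1; (−1)^{0·1·6}·(-1)^1·(+1)^0 = -1.
v=∞: 219945 > 0 and -169058084910 < 0  ⇒  (a,b)_∞ = +1.
v=5: a=5^-1·(≡1), b=5^-3·(≡2) mod 5; (1|5)=+1, (2|5)=-1; (−1)^{-1·-3·2}·(+1)^-3·(-1)^-1 = -1.
v=43: a=43^1·(≡9), b=43^5·(≡28) mod 43; (9|43)=+1, (28|43)=-1; (−1)^{1·5·21}·(+1)^5·(-1)^1 = +1.
v=11: a=11^1·(≡10), b=11^1·(≡6) mod 11; (10|11)=-1, (6|11)=-1; (−1)^{1·1·5}·(-1)^1·(-1)^1 = -1.
v=17: a=17^0·(≡4), b=17^1·(≡5) mod 17; (4|17)=+1, (5|17)=-1; (−1)^{0·1·8}·(+1)^1·(-1)^0 = +1.
(219945, -169058084910 / ℚ) ramifies at {3, 5, 11, 13, 31, 37}: a division algebra.

[3, 5, 11, 13, 31, 37]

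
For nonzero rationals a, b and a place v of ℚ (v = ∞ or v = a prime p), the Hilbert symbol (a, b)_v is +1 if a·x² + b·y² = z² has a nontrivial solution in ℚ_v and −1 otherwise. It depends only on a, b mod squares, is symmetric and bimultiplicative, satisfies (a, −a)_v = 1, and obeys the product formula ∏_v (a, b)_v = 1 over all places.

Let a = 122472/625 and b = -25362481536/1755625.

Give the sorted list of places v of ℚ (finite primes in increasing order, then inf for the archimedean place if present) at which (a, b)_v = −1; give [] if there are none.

[]

Mod squares: a ≡ 42, b ≡ -6. Check v ∈ {∞, 2, 3, 5, 7, 43, 53}.
v=2: v_2(a)=3, v_2(b)=7; units ≡ 5, 5 (mod 8); ε·ε+αω+βω = 0·0+3·1+7·1 ≡ 0  ⇒  (a,b)_2 = +1.
v=43: a=43^0·(≡34), b=43^2·(≡29) mod 43; (34|43)=-1, (29|43)=-1; (−1)^{0·2·21}·(-1)^2·(-1)^0 = +1.
v=∞: 42 > 0 and -6 < 0  ⇒  (a,b)_∞ = +1.
v=7: a=7^1·(≡5), b=7^2·(≡2) mod 7; (5|7)=-1, (2|7)=+1; (−1)^{1·2·3}·(-1)^2·(+1)^1 = +1.
v=3: a=3^7·(≡2), b=3^7·(≡1) mod 3; (2|3)=-1, (1|3)=+1; (−1)^{7·7·1}·(-1)^7·(+1)^7 = +1.
v=5: a=5^-4·(≡2), b=5^-4·(≡1) mod 5; (2|5)=-1, (1|5)=+1; (−1)^{-4·-4·2}·(-1)^-4·(+1)^-4 = +1.
v=53: a=53^0·(≡1), b=53^-2·(≡36) mod 53; (1|53)=+1, (36|53)=+1; (−1)^{0·-2·26}·(+1)^-2·(+1)^0 = +1.
Ram(a, b) = ∅: the form 42·x² + -6·y² − z² is isotropic over every ℚ_v, so by Hasse–Minkowski it is isotropic over ℚ.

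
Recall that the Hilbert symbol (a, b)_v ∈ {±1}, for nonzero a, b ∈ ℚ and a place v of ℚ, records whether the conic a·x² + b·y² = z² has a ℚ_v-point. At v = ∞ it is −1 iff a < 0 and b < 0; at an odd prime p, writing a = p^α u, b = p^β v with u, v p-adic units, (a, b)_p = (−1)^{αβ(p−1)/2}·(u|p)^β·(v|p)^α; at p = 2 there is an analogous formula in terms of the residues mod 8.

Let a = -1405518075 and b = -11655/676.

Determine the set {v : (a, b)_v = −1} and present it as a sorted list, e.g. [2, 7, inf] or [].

[5, inf]

(a, b) ≡ (-3, -1295) mod (ℚ^×)²; places V = {2, 3, 5, 7, 13, 37, ∞}.
(a,b)_37: α=2, u≡1; β=1, v≡24 (mod 37); (1|37)=+1, (24|37)=-1; sign (−1)^0·+1^1·-1^2 = +1.
(a,b)_7: α=0, u≡4; β=1, v≡2 (mod 7); (4|7)=+1, (2|7)=+1; sign (−1)^0·+1^1·+1^0 = +1.
(a,b)_2: α=0, β=-2; u≡5, v≡1 (mod 8); ε(u)ε(v)=0·0, αω(v)=0·0, βω(u)=-2·1; sum ≡ 0  ⇒  +1.
(a,b)_∞: sgn(-3)=−, sgn(-1295)=−, so -1.
(a,b)_5: α=2, u≡2; β=1, v≡4 (mod 5); (2|5)=-1, (4|5)=+1; sign (−1)^0·-1^1·+1^2 = -1.
(a,b)_3: α=5, u≡2; β=2, v≡1 (mod 3); (2|3)=-1, (1|3)=+1; sign (−1)^0·-1^2·+1^5 = +1.
(a,b)_13: α=2, u≡10; β=-2, v≡8 (mod 13); (10|13)=+1, (8|13)=-1; sign (−1)^0·+1^-2·-1^2 = +1.
(-3, -1295 / ℚ) ramifies at {5, ∞}: a division algebra.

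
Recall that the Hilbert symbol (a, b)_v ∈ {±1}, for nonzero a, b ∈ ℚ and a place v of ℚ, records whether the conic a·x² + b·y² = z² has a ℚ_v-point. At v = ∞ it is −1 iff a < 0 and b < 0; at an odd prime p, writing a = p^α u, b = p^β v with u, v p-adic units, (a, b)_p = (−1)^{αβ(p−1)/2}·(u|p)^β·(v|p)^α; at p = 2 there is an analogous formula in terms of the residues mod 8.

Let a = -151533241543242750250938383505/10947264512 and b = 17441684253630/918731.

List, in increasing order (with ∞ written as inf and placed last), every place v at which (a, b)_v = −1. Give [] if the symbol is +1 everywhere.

[2, 3, 5, 13]

Mod squares: a ≡ -7410, b ≡ 330. Check v ∈ {∞, 2, 3, 5, 7, 11, 13, 17, 19}.
v=13: a=13^5·(≡6), b=13^2·(≡11) mod 13; (6|13)=-1, (11|13)=-1; (−1)^{5·2·6}·(-1)^2·(-1)^5 = -1.
v=17: a=17^-4·(≡13), b=17^-4·(≡11) mod 17; (13|17)=+1, (11|17)=-1; (−1)^{-4·-4·8}·(+1)^-4·(-1)^-4 = +1.
v=∞: -7410 < 0 and 330 > 0  ⇒  (a,b)_∞ = +1.
v=7: a=7^12·(≡6), b=7^6·(≡2) mod 7; (6|7)=-1, (2|7)=+1; (−1)^{12·6·3}·(-1)^6·(+1)^12 = +1.
v=2: v_2(a)=-17, v_2(b)=1; units ≡ 7, 5 (mod 8); ε·ε+αω+βω = 1·0+-17·1+1·0 ≡ 1  ⇒  (a,b)_2 = -1.
v=19: a=19^5·(≡9), b=19^2·(≡16) mod 19; (9|19)=+1, (16|19)=+1; (−1)^{5·2·9}·(+1)^2·(+1)^5 = +1.
v=3: a=3^9·(≡2), b=3^5·(≡2) mod 3; (2|3)=-1, (2|3)=-1; (−1)^{9·5·1}·(-1)^5·(-1)^9 = -1.
v=5: a=5^1·(≡2), b=5^1·(≡1) mod 5; (2|5)=-1, (1|5)=+1; (−1)^{1·1·2}·(-1)^1·(+1)^1 = -1.
v=11: a=11^2·(≡4), b=11^-1·(≡6) mod 11; (4|11)=+1, (6|11)=-1; (−1)^{2·-1·5}·(+1)^-1·(-1)^2 = +1.
|Ram(-7410, 330)| = 4, even; anisotropic at {2, 3, 5, 13}.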